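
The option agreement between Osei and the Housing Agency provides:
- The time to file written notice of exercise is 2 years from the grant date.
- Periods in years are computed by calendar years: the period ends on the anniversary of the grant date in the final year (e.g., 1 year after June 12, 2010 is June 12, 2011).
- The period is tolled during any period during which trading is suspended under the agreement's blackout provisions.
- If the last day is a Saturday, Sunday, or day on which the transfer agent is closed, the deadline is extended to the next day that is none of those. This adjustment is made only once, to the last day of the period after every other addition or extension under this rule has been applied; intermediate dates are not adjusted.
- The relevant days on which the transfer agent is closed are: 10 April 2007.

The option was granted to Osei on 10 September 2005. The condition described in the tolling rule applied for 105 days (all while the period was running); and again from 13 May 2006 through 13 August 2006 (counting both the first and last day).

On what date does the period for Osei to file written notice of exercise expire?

2 years after 10 September 2005 is September 10, 2007.
Tolling adds 105 days: September 10, 2007 + 105 days = December 24, 2007.
From May 13, 2006 through August 13, 2006 inclusive is 93 days; tolling adds 93 days: December 24, 2007 + 93 days = March 26, 2008.
March 26, 2008 is a Wednesday and not a day on which the transfer agent is closed, so no extension applies.

March 26, 2008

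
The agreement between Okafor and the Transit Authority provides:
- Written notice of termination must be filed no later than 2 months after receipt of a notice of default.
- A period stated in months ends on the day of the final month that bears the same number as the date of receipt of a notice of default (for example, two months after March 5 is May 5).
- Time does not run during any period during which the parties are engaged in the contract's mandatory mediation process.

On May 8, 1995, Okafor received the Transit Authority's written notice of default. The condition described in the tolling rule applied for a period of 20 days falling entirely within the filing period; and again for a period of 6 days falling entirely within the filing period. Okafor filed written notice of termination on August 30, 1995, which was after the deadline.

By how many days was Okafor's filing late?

27 days

2 months after May 8, 1995 is July 8, 1995.
Tolling adds 20 days: July 8, 1995 + 20 days = July 28, 1995.
Tolling adds 6 days: July 28, 1995 + 6 days = August 3, 1995.
The deadline is August 3, 1995; from August 3, 1995 to August 30, 1995 is 27 days.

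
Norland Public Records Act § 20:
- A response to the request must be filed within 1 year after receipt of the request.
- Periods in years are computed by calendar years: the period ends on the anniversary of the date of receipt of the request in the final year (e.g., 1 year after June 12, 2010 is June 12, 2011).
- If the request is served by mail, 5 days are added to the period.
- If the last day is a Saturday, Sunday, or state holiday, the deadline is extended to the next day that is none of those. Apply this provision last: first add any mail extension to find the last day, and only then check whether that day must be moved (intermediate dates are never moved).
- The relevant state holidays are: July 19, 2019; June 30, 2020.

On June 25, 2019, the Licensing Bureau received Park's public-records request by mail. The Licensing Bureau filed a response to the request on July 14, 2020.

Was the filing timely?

1 year after June 25, 2019 is June 25, 2020.
Service was by mail, adding 5 days: June 25, 2020 + 5 days = June 30, 2020.
June 30, 2020 is a listed holiday. The next qualifying day is July 1, 2020.
The deadline is July 1, 2020; the filing on July 14, 2020 is after that date.

No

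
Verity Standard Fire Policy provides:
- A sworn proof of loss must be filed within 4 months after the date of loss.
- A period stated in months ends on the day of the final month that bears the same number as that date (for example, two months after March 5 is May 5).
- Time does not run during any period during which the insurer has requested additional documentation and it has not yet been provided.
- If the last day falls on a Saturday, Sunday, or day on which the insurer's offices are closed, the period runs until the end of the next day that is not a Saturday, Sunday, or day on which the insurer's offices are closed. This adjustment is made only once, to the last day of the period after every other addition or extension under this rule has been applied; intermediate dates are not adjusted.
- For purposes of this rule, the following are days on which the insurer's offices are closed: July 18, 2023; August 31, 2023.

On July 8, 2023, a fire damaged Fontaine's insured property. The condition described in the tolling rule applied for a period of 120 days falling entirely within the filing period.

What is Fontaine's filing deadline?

4 months after July 8, 2023 is November 8, 2023.
Tolling adds 120 days: November 8, 2023 + 120 days = March 7, 2024.
March 7, 2024 is a Thursday and not a day on which the insurer's offices are closed, so no extension applies.

March 7, 2024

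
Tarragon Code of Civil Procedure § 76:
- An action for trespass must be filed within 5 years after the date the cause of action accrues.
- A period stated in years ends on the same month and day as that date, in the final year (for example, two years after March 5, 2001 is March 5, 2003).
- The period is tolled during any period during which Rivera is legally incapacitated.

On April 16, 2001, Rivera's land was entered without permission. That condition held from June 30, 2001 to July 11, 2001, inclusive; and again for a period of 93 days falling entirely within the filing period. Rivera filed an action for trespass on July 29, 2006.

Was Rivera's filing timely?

5 years after April 16, 2001 is April 16, 2006.
From June 30, 2001 through July 11, 2001 inclusive is 12 days; tolling adds 12 days: April 16, 2006 + 12 days = April 28, 2006.
Tolling adds 93 days: April 28, 2006 + 93 days = July 30, 2006.
The deadline is July 30, 2006; the filing on July 29, 2006 is on or before that date.

Yes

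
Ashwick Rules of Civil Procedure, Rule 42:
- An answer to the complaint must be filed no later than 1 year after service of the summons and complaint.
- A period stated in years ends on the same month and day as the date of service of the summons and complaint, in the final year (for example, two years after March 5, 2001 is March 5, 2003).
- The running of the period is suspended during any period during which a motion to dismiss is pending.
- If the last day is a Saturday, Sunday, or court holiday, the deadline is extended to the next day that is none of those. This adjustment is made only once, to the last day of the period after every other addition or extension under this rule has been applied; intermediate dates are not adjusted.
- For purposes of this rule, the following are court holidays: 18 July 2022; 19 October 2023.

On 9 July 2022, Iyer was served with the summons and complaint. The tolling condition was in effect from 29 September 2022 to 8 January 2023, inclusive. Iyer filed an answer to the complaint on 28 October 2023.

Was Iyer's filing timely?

No

1 year after 9 July 2022 is July 9, 2023.
From September 29, 2022 through January 8, 2023 inclusive is 102 days; tolling adds 102 days: July 9, 2023 + 102 days = October 19, 2023.
October 19, 2023 is a listed holiday. The next qualifying day is October 20, 2023.
The deadline is October 20, 2023; the filing on October 28, 2023 is after that date.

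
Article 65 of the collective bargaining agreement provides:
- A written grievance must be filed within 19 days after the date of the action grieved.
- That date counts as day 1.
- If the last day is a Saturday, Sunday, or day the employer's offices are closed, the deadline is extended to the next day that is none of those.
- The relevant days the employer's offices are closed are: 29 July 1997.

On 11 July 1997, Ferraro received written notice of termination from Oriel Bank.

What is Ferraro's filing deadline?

Counting 11 July 1997 as day 1, day 19 is July 29, 1997.
July 29, 1997 is a listed holiday. The next qualifying day is July 30, 1997.

July 30, 1997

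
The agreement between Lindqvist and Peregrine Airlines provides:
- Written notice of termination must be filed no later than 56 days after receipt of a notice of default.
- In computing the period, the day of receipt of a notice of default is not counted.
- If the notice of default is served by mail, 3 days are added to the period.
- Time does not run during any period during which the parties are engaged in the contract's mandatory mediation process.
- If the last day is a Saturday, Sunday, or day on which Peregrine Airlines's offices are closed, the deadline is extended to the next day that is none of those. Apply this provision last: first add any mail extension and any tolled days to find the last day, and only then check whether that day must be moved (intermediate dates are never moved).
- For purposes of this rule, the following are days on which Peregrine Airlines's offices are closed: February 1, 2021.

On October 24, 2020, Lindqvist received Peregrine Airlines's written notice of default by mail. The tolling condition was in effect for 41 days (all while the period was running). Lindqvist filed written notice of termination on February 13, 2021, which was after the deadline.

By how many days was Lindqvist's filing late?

11 days

56 days after October 24, 2020 is December 19, 2020.
Service was by mail, adding 3 days: December 19, 2020 + 3 days = December 22, 2020.
Tolling adds 41 days: December 22, 2020 + 41 days = February 1, 2021.
February 1, 2021 is a listed holiday. The next qualifying day is February 2, 2021.
The deadline is February 2, 2021; from February 2, 2021 to February 13, 2021 is 11 days.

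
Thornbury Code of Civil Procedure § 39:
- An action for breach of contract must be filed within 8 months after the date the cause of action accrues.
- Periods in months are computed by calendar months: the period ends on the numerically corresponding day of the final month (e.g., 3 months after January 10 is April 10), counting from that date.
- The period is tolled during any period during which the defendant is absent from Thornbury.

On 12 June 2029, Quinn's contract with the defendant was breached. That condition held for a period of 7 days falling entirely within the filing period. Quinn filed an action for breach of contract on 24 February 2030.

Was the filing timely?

8 months after 12 June 2029 is February 12, 2030.
Tolling adds 7 days: February 12, 2030 + 7 days = February 19, 2030.
The deadline is February 19, 2030; the filing on February 24, 2030 is after that date.

No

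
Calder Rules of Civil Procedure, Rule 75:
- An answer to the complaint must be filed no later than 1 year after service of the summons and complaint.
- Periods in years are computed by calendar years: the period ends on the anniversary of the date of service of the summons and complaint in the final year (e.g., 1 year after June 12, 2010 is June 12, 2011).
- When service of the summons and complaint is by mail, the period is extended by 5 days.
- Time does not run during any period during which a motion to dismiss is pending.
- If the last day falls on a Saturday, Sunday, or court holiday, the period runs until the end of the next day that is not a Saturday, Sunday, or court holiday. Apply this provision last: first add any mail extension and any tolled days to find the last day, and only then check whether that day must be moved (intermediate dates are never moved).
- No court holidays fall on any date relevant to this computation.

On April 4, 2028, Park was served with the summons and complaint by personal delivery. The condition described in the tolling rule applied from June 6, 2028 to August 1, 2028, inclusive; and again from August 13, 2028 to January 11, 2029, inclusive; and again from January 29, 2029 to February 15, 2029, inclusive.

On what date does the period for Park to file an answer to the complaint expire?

1 year after April 4, 2028 is April 4, 2029.
Service was not by mail, so no mail extension applies.
From June 6, 2028 through August 1, 2028 inclusive is 57 days; tolling adds 57 days: April 4, 2029 + 57 days = May 31, 2029.
From August 13, 2028 through January 11, 2029 inclusive is 152 days; tolling adds 152 days: May 31, 2029 + 152 days = October 30, 2029.
From January 29, 2029 through February 15, 2029 inclusive is 18 days; tolling adds 18 days: October 30, 2029 + 18 days = November 17, 2029.
November 17, 2029 is Saturday; November 18, 2029 is Sunday. The next qualifying day is November 19, 2029.

November 19, 2029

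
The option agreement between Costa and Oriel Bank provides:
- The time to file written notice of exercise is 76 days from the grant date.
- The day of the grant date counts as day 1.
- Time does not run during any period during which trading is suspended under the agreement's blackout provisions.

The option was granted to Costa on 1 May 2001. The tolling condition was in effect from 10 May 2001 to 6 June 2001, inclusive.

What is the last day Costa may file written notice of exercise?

August 12, 2001

Counting 1 May 2001 as day 1, day 76 is July 15, 2001.
From May 10, 2001 through June 6, 2001 inclusive is 28 days; tolling adds 28 days: July 15, 2001 + 28 days = August 12, 2001.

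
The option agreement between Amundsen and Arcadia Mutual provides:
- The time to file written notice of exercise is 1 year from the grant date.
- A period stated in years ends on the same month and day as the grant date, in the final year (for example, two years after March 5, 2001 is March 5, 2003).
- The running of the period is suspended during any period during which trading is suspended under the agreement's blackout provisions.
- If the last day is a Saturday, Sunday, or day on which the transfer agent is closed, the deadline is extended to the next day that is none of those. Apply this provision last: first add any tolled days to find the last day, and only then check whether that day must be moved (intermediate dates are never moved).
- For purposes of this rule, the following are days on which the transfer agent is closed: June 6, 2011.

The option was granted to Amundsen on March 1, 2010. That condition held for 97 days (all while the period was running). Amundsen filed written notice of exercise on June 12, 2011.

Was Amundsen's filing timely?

1 year after March 1, 2010 is March 1, 2011.
Tolling adds 97 days: March 1, 2011 + 97 days = June 6, 2011.
June 6, 2011 is a listed holiday. The next qualifying day is June 7, 2011.
The deadline is June 7, 2011; the filing on June 12, 2011 is after that date.

No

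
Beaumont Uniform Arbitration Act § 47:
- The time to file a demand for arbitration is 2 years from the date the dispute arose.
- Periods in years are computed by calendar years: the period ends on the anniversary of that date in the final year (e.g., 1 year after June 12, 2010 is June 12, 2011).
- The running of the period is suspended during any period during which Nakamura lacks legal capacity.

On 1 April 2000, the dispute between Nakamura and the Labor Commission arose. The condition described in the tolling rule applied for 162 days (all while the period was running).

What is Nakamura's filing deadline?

September 10, 2002

2 years after 1 April 2000 is April 1, 2002.
Tolling adds 162 days: April 1, 2002 + 162 days = September 10, 2002.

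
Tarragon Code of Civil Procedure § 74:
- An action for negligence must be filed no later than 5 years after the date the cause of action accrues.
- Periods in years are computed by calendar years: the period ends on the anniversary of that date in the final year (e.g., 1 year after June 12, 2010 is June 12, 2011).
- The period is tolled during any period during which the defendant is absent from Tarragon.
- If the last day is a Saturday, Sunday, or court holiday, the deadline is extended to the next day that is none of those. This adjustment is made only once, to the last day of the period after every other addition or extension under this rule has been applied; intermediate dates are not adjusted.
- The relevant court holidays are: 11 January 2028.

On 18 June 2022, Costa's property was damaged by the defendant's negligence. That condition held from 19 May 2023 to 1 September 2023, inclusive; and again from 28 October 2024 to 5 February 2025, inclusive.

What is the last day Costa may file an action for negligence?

5 years after 18 June 2022 is June 18, 2027.
From May 19, 2023 through September 1, 2023 inclusive is 106 days; tolling adds 106 days: June 18, 2027 + 106 days = October 2, 2027.
From October 28, 2024 through February 5, 2025 inclusive is 101 days; tolling adds 101 days: October 2, 2027 + 101 days = January 11, 2028.
January 11, 2028 is a listed holiday. The next qualifying day is January 12, 2028.

January 12, 2028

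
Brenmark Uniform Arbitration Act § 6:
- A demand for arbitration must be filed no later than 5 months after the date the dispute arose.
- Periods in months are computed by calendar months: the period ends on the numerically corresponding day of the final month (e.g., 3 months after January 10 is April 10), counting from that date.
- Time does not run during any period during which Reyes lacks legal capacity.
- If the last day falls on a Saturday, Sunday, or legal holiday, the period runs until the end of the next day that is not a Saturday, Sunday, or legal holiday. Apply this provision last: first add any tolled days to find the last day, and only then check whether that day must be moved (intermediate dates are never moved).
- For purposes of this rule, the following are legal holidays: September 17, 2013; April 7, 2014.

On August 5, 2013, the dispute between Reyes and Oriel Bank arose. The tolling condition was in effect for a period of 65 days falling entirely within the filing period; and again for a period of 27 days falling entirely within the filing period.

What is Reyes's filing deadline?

April 8, 2014

5 months after August 5, 2013 is January 5, 2014.
Tolling adds 65 days: January 5, 2014 + 65 days = March 11, 2014.
Tolling adds 27 days: March 11, 2014 + 27 days = April 7, 2014.
April 7, 2014 is a listed holiday. The next qualifying day is April 8, 2014.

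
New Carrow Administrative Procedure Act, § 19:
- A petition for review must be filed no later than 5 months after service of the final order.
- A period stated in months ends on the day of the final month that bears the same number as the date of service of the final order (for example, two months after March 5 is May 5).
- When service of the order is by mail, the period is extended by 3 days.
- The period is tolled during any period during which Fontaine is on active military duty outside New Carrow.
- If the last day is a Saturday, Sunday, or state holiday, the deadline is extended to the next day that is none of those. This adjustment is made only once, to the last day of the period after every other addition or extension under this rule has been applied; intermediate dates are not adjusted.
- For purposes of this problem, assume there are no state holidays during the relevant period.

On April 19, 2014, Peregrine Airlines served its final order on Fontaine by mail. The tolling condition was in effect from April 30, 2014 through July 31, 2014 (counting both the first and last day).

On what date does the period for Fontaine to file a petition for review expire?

December 24, 2014

5 months after April 19, 2014 is September 19, 2014.
Service was by mail, adding 3 days: September 19, 2014 + 3 days = September 22, 2014.
From April 30, 2014 through July 31, 2014 inclusive is 93 days; tolling adds 93 days: September 22, 2014 + 93 days = December 24, 2014.
December 24, 2014 is a Wednesday and not a state holiday, so no extension applies.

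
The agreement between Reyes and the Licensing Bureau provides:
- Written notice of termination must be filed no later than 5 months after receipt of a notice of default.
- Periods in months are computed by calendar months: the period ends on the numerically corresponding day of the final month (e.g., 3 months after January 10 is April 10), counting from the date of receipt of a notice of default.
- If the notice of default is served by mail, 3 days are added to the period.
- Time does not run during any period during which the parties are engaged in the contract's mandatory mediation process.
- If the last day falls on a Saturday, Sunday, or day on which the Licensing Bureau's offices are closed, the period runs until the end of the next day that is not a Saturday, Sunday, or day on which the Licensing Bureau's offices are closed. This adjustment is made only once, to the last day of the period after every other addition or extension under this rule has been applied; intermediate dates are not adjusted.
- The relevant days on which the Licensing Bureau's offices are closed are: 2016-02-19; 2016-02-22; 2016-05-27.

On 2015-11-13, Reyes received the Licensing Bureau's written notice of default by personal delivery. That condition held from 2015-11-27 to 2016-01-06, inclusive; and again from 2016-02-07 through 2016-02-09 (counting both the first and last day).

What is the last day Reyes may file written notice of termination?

May 30, 2016

5 months after 2015-11-13 is April 13, 2016.
Service was not by mail, so no mail extension applies.
From November 27, 2015 through January 6, 2016 inclusive is 41 days; tolling adds 41 days: April 13, 2016 + 41 days = May 24, 2016.
From February 7, 2016 through February 9, 2016 inclusive is 3 days; tolling adds 3 days: May 24, 2016 + 3 days = May 27, 2016.
May 27, 2016 is a listed holiday; May 28, 2016 is Saturday; May 29, 2016 is Sunday. The next qualifying day is May 30, 2016.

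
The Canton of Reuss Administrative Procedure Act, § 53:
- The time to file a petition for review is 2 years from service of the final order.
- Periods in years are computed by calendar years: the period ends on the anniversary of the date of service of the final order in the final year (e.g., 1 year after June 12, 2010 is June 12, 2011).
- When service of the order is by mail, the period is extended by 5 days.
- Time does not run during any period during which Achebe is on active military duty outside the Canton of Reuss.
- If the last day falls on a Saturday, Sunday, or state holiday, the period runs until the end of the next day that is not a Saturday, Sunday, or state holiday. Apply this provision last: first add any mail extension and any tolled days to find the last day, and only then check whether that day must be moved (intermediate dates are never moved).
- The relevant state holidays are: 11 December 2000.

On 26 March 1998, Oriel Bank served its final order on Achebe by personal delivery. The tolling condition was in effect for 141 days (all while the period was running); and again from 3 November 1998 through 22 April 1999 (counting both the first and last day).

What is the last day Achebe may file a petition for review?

February 1, 2001

2 years after 26 March 1998 is March 26, 2000.
Service was not by mail, so no mail extension applies.
Tolling adds 141 days: March 26, 2000 + 141 days = August 14, 2000.
From November 3, 1998 through April 22, 1999 inclusive is 171 days; tolling adds 171 days: August 14, 2000 + 171 days = February 1, 2001.
February 1, 2001 is a Thursday and not a state holiday, so no extension applies.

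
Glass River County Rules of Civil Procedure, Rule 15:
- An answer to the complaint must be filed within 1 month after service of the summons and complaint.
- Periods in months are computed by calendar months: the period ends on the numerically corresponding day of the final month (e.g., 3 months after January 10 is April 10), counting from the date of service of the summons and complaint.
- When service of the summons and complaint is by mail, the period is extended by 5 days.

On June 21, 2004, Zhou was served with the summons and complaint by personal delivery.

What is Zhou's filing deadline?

1 month after June 21, 2004 is July 21, 2004.
Service was not by mail, so no mail extension applies.

July 21, 2004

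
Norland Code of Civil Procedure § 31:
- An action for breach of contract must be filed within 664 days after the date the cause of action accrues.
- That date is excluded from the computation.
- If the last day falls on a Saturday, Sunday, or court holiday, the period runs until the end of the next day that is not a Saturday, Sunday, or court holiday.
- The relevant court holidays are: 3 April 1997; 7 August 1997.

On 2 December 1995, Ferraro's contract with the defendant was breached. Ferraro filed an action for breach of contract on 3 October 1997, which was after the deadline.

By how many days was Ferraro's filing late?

7 days

664 days after 2 December 1995 is September 26, 1997.
September 26, 1997 is a Friday and not a court holiday, so no extension applies.
The deadline is September 26, 1997; from September 26, 1997 to October 3, 1997 is 7 days.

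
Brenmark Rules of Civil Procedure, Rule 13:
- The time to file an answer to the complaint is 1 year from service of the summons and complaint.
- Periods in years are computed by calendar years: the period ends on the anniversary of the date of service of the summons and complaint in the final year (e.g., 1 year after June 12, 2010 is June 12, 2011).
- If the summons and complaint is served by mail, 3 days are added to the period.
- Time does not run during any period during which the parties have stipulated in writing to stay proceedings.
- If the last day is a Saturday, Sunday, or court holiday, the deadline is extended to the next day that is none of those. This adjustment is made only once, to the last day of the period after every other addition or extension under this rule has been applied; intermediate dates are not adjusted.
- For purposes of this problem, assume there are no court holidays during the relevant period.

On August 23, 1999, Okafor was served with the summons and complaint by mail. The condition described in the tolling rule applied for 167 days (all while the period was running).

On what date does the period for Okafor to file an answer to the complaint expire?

1 year after August 23, 1999 is August 23, 2000.
Service was by mail, adding 3 days: August 23, 2000 + 3 days = August 26, 2000.
Tolling adds 167 days: August 26, 2000 + 167 days = February 9, 2001.
February 9, 2001 is a Friday and not a court holiday, so no extension applies.

February 9, 2001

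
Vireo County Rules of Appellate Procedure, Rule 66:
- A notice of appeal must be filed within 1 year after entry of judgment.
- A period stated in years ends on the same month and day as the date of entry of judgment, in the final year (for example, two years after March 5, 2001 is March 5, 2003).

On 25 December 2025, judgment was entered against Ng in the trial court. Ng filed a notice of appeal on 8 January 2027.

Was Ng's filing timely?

1 year after 25 December 2025 is December 25, 2026.
The deadline is December 25, 2026; the filing on January 8, 2027 is after that date.

No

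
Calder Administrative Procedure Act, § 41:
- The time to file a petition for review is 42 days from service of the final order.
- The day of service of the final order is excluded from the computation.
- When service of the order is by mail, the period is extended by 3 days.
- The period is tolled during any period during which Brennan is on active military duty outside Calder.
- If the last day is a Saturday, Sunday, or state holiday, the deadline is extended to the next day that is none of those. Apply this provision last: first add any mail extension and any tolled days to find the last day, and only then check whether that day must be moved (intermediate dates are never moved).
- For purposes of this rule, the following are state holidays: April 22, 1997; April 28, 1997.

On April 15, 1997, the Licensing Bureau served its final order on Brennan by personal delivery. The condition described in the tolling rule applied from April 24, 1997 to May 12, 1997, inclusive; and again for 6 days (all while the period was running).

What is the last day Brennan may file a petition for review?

42 days after April 15, 1997 is May 27, 1997.
Service was not by mail, so no mail extension applies.
From April 24, 1997 through May 12, 1997 inclusive is 19 days; tolling adds 19 days: May 27, 1997 + 19 days = June 15, 1997.
Tolling adds 6 days: June 15, 1997 + 6 days = June 21, 1997.
June 21, 1997 is Saturday; June 22, 1997 is Sunday. The next qualifying day is June 23, 1997.

June 23, 1997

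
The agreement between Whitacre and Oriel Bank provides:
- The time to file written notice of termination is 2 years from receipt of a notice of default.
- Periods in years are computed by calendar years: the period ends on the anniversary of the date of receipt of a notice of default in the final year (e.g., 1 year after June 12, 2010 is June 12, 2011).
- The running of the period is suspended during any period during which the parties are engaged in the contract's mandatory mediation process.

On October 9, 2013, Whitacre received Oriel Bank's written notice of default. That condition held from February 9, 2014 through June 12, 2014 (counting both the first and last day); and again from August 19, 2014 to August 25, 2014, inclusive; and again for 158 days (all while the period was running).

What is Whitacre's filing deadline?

2 years after October 9, 2013 is October 9, 2015.
From February 9, 2014 through June 12, 2014 inclusive is 124 days; tolling adds 124 days: October 9, 2015 + 124 days = February 10, 2016.
From August 19, 2014 through August 25, 2014 inclusive is 7 days; tolling adds 7 days: February 10, 2016 + 7 days = February 17, 2016.
Tolling adds 158 days: February 17, 2016 + 158 days = July 24, 2016.

July 24, 2016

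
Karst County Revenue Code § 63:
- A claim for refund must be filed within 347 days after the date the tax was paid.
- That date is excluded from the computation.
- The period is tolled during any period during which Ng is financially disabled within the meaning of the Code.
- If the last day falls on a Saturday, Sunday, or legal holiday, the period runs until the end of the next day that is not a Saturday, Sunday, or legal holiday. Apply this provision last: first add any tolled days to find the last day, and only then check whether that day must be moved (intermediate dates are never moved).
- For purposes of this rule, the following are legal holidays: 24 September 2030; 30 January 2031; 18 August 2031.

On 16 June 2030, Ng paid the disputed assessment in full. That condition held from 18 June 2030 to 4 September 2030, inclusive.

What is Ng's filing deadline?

August 19, 2031

347 days after 16 June 2030 is May 29, 2031.
From June 18, 2030 through September 4, 2030 inclusive is 79 days; tolling adds 79 days: May 29, 2031 + 79 days = August 16, 2031.
August 16, 2031 is Saturday; August 17, 2031 is Sunday; August 18, 2031 is a listed holiday. The next qualifying day is August 19, 2031.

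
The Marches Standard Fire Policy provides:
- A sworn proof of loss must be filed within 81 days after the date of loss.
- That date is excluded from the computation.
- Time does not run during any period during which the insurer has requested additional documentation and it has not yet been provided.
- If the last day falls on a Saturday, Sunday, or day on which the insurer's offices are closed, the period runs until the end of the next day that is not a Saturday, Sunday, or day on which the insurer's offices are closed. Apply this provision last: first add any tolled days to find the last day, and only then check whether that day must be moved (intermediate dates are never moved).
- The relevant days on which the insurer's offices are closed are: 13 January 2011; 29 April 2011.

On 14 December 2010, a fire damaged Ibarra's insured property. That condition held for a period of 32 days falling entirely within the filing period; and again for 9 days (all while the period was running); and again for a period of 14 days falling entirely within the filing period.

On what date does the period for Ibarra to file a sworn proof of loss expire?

May 2, 2011

81 days after 14 December 2010 is March 5, 2011.
Tolling adds 32 days: March 5, 2011 + 32 days = April 6, 2011.
Tolling adds 9 days: April 6, 2011 + 9 days = April 15, 2011.
Tolling adds 14 days: April 15, 2011 + 14 days = April 29, 2011.
April 29, 2011 is a listed holiday; April 30, 2011 is Saturday; May 1, 2011 is Sunday. The next qualifying day is May 2, 2011.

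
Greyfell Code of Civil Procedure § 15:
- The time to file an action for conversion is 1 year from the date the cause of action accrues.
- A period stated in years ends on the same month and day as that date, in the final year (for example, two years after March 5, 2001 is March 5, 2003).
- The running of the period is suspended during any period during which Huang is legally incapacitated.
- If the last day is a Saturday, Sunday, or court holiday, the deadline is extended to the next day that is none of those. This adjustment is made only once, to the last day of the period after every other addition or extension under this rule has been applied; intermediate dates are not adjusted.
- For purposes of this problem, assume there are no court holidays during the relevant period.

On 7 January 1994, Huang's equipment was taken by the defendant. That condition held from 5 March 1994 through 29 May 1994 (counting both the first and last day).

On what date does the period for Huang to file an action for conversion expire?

April 3, 1995

1 year after 7 January 1994 is January 7, 1995.
From March 5, 1994 through May 29, 1994 inclusive is 86 days; tolling adds 86 days: January 7, 1995 + 86 days = April 3, 1995.
April 3, 1995 is a Monday and not a court holiday, so no extension applies.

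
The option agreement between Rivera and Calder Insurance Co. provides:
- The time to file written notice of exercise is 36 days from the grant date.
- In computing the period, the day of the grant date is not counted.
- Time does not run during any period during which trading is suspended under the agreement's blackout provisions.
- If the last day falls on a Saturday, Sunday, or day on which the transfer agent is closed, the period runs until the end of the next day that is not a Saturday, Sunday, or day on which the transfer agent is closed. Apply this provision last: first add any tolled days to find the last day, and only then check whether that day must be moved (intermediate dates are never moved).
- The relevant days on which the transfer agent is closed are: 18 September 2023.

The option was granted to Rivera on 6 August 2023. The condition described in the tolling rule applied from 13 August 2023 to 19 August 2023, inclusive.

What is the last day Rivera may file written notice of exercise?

September 19, 2023

36 days after 6 August 2023 is September 11, 2023.
From August 13, 2023 through August 19, 2023 inclusive is 7 days; tolling adds 7 days: September 11, 2023 + 7 days = September 18, 2023.
September 18, 2023 is a listed holiday. The next qualifying day is September 19, 2023.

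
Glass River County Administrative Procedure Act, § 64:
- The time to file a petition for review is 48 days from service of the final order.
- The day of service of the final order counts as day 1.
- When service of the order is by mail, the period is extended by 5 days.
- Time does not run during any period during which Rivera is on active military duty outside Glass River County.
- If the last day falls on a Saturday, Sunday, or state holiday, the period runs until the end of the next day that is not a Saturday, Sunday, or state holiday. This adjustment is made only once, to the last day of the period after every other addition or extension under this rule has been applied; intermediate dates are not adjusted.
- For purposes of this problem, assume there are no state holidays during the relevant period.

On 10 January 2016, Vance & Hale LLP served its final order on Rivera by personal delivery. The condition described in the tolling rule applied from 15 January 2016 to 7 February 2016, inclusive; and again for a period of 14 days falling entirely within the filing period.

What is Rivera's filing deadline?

April 4, 2016

Counting 10 January 2016 as day 1, day 48 is February 26, 2016.
Service was not by mail, so no mail extension applies.
From January 15, 2016 through February 7, 2016 inclusive is 24 days; tolling adds 24 days: February 26, 2016 + 24 days = March 21, 2016.
Tolling adds 14 days: March 21, 2016 + 14 days = April 4, 2016.
April 4, 2016 is a Monday and not a state holiday, so no extension applies.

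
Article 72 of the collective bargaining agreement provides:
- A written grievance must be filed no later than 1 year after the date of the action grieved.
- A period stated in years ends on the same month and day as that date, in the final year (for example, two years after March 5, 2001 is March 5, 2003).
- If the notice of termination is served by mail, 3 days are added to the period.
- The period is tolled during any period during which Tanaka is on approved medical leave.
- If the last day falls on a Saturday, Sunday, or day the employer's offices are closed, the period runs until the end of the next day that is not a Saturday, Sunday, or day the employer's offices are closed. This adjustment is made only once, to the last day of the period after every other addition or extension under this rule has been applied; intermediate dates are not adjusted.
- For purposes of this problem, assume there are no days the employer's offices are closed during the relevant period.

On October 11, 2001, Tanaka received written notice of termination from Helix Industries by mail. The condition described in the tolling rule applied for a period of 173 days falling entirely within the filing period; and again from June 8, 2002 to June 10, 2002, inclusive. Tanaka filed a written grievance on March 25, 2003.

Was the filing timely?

1 year after October 11, 2001 is October 11, 2002.
Service was by mail, adding 3 days: October 11, 2002 + 3 days = October 14, 2002.
Tolling adds 173 days: October 14, 2002 + 173 days = April 5, 2003.
From June 8, 2002 through June 10, 2002 inclusive is 3 days; tolling adds 3 days: April 5, 2003 + 3 days = April 8, 2003.
April 8, 2003 is a Tuesday and not a day the employer's offices are closed, so no extension applies.
The deadline is April 8, 2003; the filing on March 25, 2003 is on or before that date.

Yes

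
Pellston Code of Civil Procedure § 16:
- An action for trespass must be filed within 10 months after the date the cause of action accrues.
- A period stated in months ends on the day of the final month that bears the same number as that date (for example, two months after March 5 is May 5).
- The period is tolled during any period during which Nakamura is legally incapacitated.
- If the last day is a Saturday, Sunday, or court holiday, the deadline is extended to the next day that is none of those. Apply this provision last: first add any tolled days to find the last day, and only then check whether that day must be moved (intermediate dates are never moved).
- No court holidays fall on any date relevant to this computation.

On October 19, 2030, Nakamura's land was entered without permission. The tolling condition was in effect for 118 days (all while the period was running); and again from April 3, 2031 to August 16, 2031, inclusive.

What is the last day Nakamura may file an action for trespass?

April 29, 2032

10 months after October 19, 2030 is August 19, 2031.
Tolling adds 118 days: August 19, 2031 + 118 days = December 15, 2031.
From April 3, 2031 through August 16, 2031 inclusive is 136 days; tolling adds 136 days: December 15, 2031 + 136 days = April 29, 2032.
April 29, 2032 is a Thursday and not a court holiday, so no extension applies.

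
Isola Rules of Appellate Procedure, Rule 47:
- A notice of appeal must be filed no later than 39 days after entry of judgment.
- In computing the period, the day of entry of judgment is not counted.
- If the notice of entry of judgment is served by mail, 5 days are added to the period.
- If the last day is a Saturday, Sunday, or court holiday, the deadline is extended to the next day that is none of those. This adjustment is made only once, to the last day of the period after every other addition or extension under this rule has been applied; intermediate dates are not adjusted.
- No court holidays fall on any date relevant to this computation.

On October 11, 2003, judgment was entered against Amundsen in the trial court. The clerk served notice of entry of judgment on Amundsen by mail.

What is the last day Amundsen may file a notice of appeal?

November 24, 2003

39 days after October 11, 2003 is November 19, 2003.
Service was by mail, adding 5 days: November 19, 2003 + 5 days = November 24, 2003.
November 24, 2003 is a Monday and not a court holiday, so no extension applies.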